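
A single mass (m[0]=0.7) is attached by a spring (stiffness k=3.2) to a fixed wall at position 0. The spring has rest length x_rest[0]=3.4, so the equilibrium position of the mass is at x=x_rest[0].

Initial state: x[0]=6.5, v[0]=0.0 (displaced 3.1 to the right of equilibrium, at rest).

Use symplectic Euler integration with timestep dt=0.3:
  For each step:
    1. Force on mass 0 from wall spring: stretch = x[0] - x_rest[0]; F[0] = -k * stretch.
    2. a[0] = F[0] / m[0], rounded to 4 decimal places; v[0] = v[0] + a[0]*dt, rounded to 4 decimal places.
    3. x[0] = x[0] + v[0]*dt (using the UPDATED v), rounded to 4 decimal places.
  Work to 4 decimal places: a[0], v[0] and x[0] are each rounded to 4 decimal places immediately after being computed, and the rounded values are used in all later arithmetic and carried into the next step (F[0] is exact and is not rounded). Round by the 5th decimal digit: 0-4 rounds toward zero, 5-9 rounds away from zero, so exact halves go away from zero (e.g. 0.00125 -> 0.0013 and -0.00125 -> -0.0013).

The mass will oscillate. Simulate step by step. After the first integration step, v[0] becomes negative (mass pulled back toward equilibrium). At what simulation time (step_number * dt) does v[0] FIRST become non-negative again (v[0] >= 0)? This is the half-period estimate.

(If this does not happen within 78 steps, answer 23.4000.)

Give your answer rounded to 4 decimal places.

Step 0: x=[6.5000] v=[0.0000]
Step 1: x=[5.2246] v=[-4.2514]
Step 2: x=[3.1985] v=[-6.7537]
Step 3: x=[1.2553] v=[-6.4774]
Step 4: x=[0.1945] v=[-3.5361]
Step 5: x=[0.4525] v=[0.8600]
First v>=0 after going negative at step 5, time=1.5000

Answer: 1.5000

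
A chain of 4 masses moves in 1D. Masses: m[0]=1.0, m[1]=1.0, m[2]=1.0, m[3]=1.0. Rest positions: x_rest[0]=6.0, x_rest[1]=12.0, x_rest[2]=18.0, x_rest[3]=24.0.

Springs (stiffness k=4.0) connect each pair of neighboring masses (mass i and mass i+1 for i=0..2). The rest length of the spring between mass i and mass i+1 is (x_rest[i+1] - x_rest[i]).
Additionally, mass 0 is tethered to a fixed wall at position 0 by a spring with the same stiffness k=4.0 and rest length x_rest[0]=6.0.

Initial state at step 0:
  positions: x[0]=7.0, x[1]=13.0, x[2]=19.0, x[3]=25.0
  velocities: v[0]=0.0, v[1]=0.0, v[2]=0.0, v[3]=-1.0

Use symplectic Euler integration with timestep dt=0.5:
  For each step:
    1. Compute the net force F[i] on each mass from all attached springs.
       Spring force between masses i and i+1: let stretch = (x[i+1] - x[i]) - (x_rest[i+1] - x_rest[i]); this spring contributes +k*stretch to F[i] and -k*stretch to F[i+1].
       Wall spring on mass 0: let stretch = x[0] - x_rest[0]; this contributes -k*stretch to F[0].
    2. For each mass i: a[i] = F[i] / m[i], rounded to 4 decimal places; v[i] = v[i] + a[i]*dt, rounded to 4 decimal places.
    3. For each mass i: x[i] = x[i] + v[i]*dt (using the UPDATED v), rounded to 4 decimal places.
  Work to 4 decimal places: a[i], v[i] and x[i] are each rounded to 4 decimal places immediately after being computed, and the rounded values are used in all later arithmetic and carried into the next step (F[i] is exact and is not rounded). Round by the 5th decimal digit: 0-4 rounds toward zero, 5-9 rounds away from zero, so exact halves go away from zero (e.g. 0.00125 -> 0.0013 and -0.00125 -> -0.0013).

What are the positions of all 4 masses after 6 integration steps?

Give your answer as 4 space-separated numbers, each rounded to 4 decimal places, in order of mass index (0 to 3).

Step 0: x=[7.0000 13.0000 19.0000 25.0000] v=[0.0000 0.0000 0.0000 -1.0000]
Step 1: x=[6.0000 13.0000 19.0000 24.5000] v=[-2.0000 0.0000 0.0000 -1.0000]
Step 2: x=[6.0000 12.0000 18.5000 24.5000] v=[0.0000 -2.0000 -1.0000 0.0000]
Step 3: x=[6.0000 11.5000 17.5000 24.5000] v=[0.0000 -1.0000 -2.0000 0.0000]
Step 4: x=[5.5000 11.5000 17.5000 23.5000] v=[-1.0000 0.0000 0.0000 -2.0000]
Step 5: x=[5.5000 11.5000 17.5000 22.5000] v=[0.0000 0.0000 0.0000 -2.0000]
Step 6: x=[6.0000 11.5000 16.5000 22.5000] v=[1.0000 0.0000 -2.0000 0.0000]

Answer: 6.0000 11.5000 16.5000 22.5000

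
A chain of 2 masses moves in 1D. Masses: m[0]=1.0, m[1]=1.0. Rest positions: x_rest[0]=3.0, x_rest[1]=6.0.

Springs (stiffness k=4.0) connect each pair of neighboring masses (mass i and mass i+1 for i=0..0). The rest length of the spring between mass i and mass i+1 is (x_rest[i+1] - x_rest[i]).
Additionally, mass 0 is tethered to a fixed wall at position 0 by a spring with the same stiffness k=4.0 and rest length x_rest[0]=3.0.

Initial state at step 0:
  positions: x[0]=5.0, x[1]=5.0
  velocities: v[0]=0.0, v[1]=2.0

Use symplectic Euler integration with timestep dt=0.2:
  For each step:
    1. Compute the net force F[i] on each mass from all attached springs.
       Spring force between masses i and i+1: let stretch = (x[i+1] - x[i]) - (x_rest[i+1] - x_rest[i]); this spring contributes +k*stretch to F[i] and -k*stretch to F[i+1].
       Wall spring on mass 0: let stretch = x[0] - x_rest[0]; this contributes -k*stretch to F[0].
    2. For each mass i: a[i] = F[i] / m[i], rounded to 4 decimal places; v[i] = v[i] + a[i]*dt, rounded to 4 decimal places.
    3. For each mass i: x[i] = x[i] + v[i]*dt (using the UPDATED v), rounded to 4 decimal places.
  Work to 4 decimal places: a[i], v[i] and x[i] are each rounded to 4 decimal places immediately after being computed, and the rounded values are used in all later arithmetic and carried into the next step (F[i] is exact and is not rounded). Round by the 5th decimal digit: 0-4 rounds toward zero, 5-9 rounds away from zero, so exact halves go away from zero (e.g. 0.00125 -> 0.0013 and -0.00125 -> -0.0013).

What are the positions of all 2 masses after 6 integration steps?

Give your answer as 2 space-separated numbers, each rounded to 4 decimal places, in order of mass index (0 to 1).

Answer: 3.1029 7.5517

Derivation:
Step 0: x=[5.0000 5.0000] v=[0.0000 2.0000]
Step 1: x=[4.2000 5.8800] v=[-4.0000 4.4000]
Step 2: x=[2.9968 6.9712] v=[-6.0160 5.4560]
Step 3: x=[1.9500 7.9065] v=[-5.2339 4.6765]
Step 4: x=[1.5443 8.3688] v=[-2.0287 2.3113]
Step 5: x=[1.9834 8.2191] v=[2.1955 -0.7483]
Step 6: x=[3.1029 7.5517] v=[5.5973 -3.3369]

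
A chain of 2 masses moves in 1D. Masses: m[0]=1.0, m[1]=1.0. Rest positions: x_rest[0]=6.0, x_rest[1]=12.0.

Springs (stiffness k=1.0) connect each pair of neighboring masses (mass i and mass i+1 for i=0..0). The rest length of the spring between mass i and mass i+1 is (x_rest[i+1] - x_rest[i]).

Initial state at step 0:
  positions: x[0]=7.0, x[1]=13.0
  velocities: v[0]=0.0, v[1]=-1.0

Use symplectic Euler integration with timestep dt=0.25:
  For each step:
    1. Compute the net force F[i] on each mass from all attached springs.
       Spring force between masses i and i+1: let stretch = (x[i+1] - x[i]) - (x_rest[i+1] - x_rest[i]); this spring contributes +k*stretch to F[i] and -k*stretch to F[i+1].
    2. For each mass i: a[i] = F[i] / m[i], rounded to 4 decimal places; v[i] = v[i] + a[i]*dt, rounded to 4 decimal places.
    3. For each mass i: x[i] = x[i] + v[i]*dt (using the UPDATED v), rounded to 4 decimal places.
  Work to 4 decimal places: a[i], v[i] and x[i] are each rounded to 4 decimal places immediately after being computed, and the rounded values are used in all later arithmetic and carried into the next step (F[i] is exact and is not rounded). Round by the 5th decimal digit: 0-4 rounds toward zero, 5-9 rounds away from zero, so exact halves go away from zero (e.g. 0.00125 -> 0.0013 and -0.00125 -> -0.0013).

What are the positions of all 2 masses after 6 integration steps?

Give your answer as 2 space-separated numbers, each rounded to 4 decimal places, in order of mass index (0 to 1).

Answer: 6.5540 11.9459

Derivation:
Step 0: x=[7.0000 13.0000] v=[0.0000 -1.0000]
Step 1: x=[7.0000 12.7500] v=[0.0000 -1.0000]
Step 2: x=[6.9844 12.5156] v=[-0.0625 -0.9375]
Step 3: x=[6.9395 12.3105] v=[-0.1797 -0.8203]
Step 4: x=[6.8553 12.1447] v=[-0.3370 -0.6631]
Step 5: x=[6.7266 12.0233] v=[-0.5147 -0.4855]
Step 6: x=[6.5540 11.9459] v=[-0.6905 -0.3097]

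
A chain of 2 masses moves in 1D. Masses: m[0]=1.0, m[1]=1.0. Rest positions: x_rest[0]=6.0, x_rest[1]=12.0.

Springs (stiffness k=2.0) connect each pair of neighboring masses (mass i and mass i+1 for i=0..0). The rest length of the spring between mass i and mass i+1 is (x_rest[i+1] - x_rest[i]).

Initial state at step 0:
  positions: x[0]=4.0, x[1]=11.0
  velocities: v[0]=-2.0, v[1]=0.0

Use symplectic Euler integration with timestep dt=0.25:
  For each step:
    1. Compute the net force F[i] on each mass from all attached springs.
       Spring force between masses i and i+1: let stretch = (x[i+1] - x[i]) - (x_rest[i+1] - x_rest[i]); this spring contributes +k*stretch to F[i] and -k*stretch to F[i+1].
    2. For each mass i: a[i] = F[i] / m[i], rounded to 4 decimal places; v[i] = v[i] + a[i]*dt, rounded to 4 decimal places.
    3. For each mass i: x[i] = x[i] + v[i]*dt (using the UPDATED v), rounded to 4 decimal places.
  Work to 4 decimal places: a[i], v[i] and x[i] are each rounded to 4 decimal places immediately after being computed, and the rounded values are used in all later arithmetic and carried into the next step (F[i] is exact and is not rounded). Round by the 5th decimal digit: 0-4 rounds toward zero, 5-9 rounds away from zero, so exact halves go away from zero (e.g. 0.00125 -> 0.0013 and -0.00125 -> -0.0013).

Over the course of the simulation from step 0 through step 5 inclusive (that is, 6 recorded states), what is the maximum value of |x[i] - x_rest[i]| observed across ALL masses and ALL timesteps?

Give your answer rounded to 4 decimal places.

Answer: 2.9350

Derivation:
Step 0: x=[4.0000 11.0000] v=[-2.0000 0.0000]
Step 1: x=[3.6250 10.8750] v=[-1.5000 -0.5000]
Step 2: x=[3.4063 10.5938] v=[-0.8750 -1.1250]
Step 3: x=[3.3360 10.1641] v=[-0.2813 -1.7188]
Step 4: x=[3.3692 9.6309] v=[0.1328 -2.1329]
Step 5: x=[3.4351 9.0650] v=[0.2637 -2.2638]
Max displacement = 2.9350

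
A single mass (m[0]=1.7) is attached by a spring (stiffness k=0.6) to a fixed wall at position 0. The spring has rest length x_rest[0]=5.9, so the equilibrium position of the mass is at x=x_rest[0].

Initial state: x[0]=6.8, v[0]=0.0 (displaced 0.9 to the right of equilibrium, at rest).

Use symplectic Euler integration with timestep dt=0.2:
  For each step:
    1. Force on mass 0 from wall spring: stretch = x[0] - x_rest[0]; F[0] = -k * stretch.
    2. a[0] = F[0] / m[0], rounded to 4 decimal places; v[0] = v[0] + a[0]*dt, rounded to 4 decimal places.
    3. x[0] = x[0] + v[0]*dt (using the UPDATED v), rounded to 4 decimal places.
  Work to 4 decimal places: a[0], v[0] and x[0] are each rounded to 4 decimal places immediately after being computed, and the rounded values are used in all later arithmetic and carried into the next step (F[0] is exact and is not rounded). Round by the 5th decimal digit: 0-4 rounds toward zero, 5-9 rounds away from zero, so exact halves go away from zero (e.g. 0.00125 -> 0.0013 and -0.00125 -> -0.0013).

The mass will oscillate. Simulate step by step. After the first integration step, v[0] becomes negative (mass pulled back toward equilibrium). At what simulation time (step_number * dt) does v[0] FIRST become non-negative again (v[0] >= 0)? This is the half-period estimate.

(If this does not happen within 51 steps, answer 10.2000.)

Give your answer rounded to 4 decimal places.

Step 0: x=[6.8000] v=[0.0000]
Step 1: x=[6.7873] v=[-0.0635]
Step 2: x=[6.7621] v=[-0.1261]
Step 3: x=[6.7247] v=[-0.1870]
Step 4: x=[6.6757] v=[-0.2452]
Step 5: x=[6.6157] v=[-0.3000]
Step 6: x=[6.5456] v=[-0.3505]
Step 7: x=[6.4664] v=[-0.3961]
Step 8: x=[6.3792] v=[-0.4361]
Step 9: x=[6.2852] v=[-0.4699]
Step 10: x=[6.1858] v=[-0.4971]
Step 11: x=[6.0823] v=[-0.5173]
Step 12: x=[5.9763] v=[-0.5302]
Step 13: x=[5.8692] v=[-0.5356]
Step 14: x=[5.7625] v=[-0.5334]
Step 15: x=[5.6578] v=[-0.5237]
Step 16: x=[5.5565] v=[-0.5066]
Step 17: x=[5.4600] v=[-0.4824]
Step 18: x=[5.3697] v=[-0.4513]
Step 19: x=[5.2869] v=[-0.4139]
Step 20: x=[5.2128] v=[-0.3706]
Step 21: x=[5.1484] v=[-0.3221]
Step 22: x=[5.0946] v=[-0.2690]
Step 23: x=[5.0522] v=[-0.2121]
Step 24: x=[5.0217] v=[-0.1523]
Step 25: x=[5.0036] v=[-0.0903]
Step 26: x=[4.9982] v=[-0.0270]
Step 27: x=[5.0055] v=[0.0367]
First v>=0 after going negative at step 27, time=5.4000

Answer: 5.4000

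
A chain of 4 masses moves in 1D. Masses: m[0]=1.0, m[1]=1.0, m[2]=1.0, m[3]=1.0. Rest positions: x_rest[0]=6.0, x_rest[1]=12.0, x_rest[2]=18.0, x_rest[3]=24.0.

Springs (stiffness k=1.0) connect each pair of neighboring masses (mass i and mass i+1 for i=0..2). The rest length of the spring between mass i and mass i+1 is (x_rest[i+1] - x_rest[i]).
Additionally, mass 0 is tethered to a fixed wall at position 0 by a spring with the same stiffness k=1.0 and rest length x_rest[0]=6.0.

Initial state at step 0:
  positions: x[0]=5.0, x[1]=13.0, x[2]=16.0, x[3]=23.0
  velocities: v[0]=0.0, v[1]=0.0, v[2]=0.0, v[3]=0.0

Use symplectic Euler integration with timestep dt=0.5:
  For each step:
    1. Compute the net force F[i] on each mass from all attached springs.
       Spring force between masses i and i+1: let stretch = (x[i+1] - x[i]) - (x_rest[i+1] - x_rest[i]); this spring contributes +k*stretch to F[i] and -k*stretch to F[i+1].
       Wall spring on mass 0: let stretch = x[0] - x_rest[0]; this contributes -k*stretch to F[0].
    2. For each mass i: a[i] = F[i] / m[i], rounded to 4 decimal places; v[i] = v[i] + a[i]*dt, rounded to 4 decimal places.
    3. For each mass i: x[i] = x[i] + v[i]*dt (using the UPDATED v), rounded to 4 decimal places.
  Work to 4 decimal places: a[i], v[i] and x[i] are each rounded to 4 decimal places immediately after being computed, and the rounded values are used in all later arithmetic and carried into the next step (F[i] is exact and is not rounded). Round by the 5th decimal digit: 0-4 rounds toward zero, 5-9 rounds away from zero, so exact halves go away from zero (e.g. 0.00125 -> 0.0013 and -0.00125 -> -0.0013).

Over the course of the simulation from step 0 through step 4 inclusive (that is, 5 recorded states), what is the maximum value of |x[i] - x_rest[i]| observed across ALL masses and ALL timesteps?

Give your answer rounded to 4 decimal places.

Answer: 2.1094

Derivation:
Step 0: x=[5.0000 13.0000 16.0000 23.0000] v=[0.0000 0.0000 0.0000 0.0000]
Step 1: x=[5.7500 11.7500 17.0000 22.7500] v=[1.5000 -2.5000 2.0000 -0.5000]
Step 2: x=[6.5625 10.3125 18.1250 22.5625] v=[1.6250 -2.8750 2.2500 -0.3750]
Step 3: x=[6.6719 9.8906 18.4063 22.7657] v=[0.2188 -0.8438 0.5625 0.4063]
Step 4: x=[5.9180 10.7930 17.6485 23.3790] v=[-1.5078 1.8047 -1.5157 1.2266]
Max displacement = 2.1094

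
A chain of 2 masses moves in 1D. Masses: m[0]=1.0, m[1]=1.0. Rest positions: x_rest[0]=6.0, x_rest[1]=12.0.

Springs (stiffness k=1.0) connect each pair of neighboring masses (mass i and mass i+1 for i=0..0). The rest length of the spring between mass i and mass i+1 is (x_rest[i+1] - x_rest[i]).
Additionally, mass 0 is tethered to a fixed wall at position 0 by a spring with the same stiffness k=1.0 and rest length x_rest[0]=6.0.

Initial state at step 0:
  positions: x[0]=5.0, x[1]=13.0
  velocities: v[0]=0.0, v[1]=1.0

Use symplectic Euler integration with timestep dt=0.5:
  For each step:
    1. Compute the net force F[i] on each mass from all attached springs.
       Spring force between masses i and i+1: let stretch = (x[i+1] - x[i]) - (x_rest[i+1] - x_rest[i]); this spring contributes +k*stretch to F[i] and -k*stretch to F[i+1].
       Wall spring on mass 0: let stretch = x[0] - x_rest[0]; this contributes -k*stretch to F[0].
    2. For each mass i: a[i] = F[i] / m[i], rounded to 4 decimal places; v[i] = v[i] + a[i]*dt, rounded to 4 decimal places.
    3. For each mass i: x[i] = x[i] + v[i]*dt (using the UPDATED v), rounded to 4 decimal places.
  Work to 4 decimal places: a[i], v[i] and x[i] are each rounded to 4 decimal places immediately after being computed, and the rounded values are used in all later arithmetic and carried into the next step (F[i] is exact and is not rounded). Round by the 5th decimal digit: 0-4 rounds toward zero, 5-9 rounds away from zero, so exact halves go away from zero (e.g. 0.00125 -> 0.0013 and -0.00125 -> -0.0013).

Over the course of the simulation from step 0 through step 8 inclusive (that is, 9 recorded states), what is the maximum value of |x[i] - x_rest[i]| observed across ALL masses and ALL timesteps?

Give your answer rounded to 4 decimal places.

Answer: 1.8321

Derivation:
Step 0: x=[5.0000 13.0000] v=[0.0000 1.0000]
Step 1: x=[5.7500 13.0000] v=[1.5000 0.0000]
Step 2: x=[6.8750 12.6875] v=[2.2500 -0.6250]
Step 3: x=[7.7344 12.4219] v=[1.7188 -0.5313]
Step 4: x=[7.8321 12.4844] v=[0.1954 0.1250]
Step 5: x=[7.1349 12.8839] v=[-1.3945 0.7989]
Step 6: x=[6.0912 13.3461] v=[-2.0875 0.9244]
Step 7: x=[5.3384 13.4946] v=[-1.5057 0.2970]
Step 8: x=[5.2900 13.1041] v=[-0.0968 -0.7811]
Max displacement = 1.8321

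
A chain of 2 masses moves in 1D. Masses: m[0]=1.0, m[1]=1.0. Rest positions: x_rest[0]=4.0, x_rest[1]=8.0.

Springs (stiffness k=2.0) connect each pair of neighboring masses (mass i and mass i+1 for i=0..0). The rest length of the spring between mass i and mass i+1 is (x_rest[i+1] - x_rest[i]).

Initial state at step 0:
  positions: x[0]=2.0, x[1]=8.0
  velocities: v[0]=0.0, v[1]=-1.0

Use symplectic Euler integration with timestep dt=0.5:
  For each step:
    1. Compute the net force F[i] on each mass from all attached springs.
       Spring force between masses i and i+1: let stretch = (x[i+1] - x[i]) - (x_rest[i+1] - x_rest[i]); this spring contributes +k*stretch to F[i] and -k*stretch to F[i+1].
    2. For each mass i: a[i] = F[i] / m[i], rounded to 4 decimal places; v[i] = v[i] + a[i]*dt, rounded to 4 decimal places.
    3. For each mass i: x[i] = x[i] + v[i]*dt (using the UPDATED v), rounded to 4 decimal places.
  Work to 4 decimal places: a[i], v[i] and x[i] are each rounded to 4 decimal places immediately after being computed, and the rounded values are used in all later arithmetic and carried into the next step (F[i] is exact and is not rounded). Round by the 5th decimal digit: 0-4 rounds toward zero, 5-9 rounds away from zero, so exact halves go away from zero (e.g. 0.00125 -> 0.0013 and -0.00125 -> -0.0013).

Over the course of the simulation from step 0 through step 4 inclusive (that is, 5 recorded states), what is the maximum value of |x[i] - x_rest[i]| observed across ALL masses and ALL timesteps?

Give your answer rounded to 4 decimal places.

Step 0: x=[2.0000 8.0000] v=[0.0000 -1.0000]
Step 1: x=[3.0000 6.5000] v=[2.0000 -3.0000]
Step 2: x=[3.7500 5.2500] v=[1.5000 -2.5000]
Step 3: x=[3.2500 5.2500] v=[-1.0000 0.0000]
Step 4: x=[1.7500 6.2500] v=[-3.0000 2.0000]
Max displacement = 2.7500

Answer: 2.7500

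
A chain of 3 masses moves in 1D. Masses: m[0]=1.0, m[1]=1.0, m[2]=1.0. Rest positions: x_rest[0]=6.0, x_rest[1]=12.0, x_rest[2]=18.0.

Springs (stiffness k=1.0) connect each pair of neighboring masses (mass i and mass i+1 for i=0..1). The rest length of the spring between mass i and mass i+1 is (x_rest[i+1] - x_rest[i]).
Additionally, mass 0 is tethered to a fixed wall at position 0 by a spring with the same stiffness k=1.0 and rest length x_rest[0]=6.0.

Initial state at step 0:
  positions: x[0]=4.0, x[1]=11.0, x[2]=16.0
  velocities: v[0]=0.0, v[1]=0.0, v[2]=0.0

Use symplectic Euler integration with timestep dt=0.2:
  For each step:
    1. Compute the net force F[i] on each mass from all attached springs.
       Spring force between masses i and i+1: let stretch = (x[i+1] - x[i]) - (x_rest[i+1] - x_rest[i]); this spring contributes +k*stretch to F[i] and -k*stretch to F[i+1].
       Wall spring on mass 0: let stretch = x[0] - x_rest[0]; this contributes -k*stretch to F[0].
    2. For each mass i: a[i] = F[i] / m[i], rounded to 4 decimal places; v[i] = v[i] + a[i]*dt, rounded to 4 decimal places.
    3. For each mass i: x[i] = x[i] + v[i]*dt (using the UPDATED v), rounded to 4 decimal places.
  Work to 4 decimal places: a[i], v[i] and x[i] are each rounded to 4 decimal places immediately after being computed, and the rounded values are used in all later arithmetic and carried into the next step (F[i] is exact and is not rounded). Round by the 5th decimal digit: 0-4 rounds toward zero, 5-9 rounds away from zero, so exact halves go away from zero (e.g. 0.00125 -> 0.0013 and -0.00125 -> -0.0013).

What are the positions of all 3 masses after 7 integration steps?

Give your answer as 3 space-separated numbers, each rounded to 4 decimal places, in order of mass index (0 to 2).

Step 0: x=[4.0000 11.0000 16.0000] v=[0.0000 0.0000 0.0000]
Step 1: x=[4.1200 10.9200 16.0400] v=[0.6000 -0.4000 0.2000]
Step 2: x=[4.3472 10.7728 16.1152] v=[1.1360 -0.7360 0.3760]
Step 3: x=[4.6575 10.5823 16.2167] v=[1.5517 -0.9526 0.5075]
Step 4: x=[5.0185 10.3802 16.3328] v=[1.8052 -1.0107 0.5806]
Step 5: x=[5.3933 10.2017 16.4508] v=[1.8738 -0.8925 0.5901]
Step 6: x=[5.7447 10.0808 16.5589] v=[1.7568 -0.6044 0.5403]
Step 7: x=[6.0397 10.0456 16.6478] v=[1.4751 -0.1760 0.4447]

Answer: 6.0397 10.0456 16.6478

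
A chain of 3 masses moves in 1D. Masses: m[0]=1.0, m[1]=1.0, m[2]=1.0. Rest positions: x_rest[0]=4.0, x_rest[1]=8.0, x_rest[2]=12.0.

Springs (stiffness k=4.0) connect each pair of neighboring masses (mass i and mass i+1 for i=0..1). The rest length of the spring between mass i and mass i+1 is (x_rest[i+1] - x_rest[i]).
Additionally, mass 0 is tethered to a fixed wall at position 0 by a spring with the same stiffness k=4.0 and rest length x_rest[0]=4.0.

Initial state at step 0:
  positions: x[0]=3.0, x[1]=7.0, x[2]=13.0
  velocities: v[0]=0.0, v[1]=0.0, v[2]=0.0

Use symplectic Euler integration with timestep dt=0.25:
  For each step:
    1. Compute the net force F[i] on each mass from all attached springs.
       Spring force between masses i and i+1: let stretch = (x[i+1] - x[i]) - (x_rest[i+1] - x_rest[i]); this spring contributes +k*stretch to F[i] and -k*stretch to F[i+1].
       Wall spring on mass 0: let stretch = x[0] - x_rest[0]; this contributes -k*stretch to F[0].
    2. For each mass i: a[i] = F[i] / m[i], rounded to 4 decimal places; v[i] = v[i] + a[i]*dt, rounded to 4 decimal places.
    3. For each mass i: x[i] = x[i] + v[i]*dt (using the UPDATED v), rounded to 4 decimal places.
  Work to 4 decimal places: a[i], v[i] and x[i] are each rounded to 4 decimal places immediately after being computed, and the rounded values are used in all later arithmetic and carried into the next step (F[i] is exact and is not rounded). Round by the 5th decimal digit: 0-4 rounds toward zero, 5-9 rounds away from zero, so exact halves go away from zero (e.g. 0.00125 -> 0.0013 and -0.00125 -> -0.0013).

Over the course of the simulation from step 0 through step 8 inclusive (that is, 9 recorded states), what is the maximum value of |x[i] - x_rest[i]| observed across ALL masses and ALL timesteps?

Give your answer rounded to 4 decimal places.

Step 0: x=[3.0000 7.0000 13.0000] v=[0.0000 0.0000 0.0000]
Step 1: x=[3.2500 7.5000 12.5000] v=[1.0000 2.0000 -2.0000]
Step 2: x=[3.7500 8.1875 11.7500] v=[2.0000 2.7500 -3.0000]
Step 3: x=[4.4219 8.6563 11.1094] v=[2.6875 1.8750 -2.5625]
Step 4: x=[5.0469 8.6797 10.8555] v=[2.5000 0.0937 -1.0156]
Step 5: x=[5.3184 8.3389 11.0577] v=[1.0859 -1.3633 0.8086]
Step 6: x=[5.0154 7.9227 11.5802] v=[-1.2120 -1.6650 2.0898]
Step 7: x=[4.1854 7.6940 12.1883] v=[-3.3201 -0.9148 2.4323]
Step 8: x=[3.1862 7.7117 12.6728] v=[-3.9969 0.0709 1.9380]
Max displacement = 1.3184

Answer: 1.3184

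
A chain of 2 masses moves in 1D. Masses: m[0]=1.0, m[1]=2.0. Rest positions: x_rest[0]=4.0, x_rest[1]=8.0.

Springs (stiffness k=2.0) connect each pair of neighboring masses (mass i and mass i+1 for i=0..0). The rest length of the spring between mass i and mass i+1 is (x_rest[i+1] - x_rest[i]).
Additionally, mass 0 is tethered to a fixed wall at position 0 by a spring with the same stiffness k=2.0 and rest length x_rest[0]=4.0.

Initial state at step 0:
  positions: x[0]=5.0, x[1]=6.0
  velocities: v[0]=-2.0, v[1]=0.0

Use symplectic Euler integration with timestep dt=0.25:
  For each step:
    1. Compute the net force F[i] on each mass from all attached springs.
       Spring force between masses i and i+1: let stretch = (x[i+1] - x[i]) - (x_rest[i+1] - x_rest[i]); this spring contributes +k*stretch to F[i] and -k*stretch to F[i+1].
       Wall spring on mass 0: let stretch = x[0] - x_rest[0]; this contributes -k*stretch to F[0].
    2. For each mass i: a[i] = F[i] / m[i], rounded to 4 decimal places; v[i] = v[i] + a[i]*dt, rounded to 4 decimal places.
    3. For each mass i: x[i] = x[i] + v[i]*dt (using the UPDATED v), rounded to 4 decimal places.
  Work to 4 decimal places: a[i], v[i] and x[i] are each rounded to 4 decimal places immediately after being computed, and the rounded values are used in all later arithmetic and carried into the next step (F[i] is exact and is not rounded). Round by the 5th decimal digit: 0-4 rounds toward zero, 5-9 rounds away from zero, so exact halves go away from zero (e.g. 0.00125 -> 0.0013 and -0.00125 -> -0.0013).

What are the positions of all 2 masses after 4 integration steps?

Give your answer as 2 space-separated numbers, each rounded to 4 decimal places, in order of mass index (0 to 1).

Answer: 0.9903 7.0541

Derivation:
Step 0: x=[5.0000 6.0000] v=[-2.0000 0.0000]
Step 1: x=[4.0000 6.1875] v=[-4.0000 0.7500]
Step 2: x=[2.7734 6.4883] v=[-4.9063 1.2031]
Step 3: x=[1.6645 6.8069] v=[-4.4356 1.2744]
Step 4: x=[0.9903 7.0541] v=[-2.6967 0.9888]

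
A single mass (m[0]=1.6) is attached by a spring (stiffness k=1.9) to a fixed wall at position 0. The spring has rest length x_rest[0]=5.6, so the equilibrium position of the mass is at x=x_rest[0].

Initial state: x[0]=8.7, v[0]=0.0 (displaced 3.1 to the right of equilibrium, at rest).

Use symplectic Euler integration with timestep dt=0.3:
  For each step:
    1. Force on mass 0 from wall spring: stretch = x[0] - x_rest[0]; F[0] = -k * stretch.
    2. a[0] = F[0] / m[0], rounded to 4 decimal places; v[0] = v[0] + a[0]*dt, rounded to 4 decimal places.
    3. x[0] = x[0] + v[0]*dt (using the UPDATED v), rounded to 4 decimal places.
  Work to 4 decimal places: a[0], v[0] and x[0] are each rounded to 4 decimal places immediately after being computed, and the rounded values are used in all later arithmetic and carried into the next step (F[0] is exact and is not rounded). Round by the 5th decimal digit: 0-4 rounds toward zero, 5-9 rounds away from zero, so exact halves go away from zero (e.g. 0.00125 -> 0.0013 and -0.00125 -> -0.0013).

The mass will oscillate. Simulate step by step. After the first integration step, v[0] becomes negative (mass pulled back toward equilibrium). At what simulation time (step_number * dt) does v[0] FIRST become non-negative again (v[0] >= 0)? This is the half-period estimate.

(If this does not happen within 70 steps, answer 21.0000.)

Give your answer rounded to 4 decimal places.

Answer: 3.0000

Derivation:
Step 0: x=[8.7000] v=[0.0000]
Step 1: x=[8.3687] v=[-1.1044]
Step 2: x=[7.7415] v=[-2.0907]
Step 3: x=[6.8854] v=[-2.8536]
Step 4: x=[5.8920] v=[-3.3115]
Step 5: x=[4.8674] v=[-3.4155]
Step 6: x=[3.9211] v=[-3.1545]
Step 7: x=[3.1542] v=[-2.5564]
Step 8: x=[2.6487] v=[-1.6851]
Step 9: x=[2.4586] v=[-0.6337]
Step 10: x=[2.6042] v=[0.4854]
First v>=0 after going negative at step 10, time=3.0000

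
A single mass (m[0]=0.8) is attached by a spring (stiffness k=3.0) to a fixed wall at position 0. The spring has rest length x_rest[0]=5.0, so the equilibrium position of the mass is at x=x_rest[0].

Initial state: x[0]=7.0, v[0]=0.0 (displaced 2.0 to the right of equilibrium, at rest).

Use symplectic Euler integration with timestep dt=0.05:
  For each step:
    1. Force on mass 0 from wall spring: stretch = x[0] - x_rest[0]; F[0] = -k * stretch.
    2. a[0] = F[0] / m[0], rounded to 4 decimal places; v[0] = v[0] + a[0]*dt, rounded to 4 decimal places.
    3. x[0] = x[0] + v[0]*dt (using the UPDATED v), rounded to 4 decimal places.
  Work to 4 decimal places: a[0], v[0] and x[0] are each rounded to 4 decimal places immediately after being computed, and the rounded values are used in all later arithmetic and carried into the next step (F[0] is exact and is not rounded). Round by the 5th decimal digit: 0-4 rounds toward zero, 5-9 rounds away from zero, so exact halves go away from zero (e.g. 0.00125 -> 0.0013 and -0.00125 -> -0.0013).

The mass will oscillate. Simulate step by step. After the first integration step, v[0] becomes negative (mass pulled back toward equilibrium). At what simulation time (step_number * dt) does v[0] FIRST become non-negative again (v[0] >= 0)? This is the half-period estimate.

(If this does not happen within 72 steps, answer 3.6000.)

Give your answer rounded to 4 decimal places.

Answer: 1.6500

Derivation:
Step 0: x=[7.0000] v=[0.0000]
Step 1: x=[6.9813] v=[-0.3750]
Step 2: x=[6.9440] v=[-0.7465]
Step 3: x=[6.8885] v=[-1.1110]
Step 4: x=[6.8152] v=[-1.4651]
Step 5: x=[6.7249] v=[-1.8055]
Step 6: x=[6.6185] v=[-2.1289]
Step 7: x=[6.4969] v=[-2.4324]
Step 8: x=[6.3612] v=[-2.7131]
Step 9: x=[6.2128] v=[-2.9683]
Step 10: x=[6.0530] v=[-3.1957]
Step 11: x=[5.8833] v=[-3.3931]
Step 12: x=[5.7054] v=[-3.5587]
Step 13: x=[5.5209] v=[-3.6910]
Step 14: x=[5.3315] v=[-3.7887]
Step 15: x=[5.1390] v=[-3.8509]
Step 16: x=[4.9452] v=[-3.8770]
Step 17: x=[4.7519] v=[-3.8667]
Step 18: x=[4.5609] v=[-3.8202]
Step 19: x=[4.3740] v=[-3.7379]
Step 20: x=[4.1930] v=[-3.6205]
Step 21: x=[4.0195] v=[-3.4692]
Step 22: x=[3.8552] v=[-3.2854]
Step 23: x=[3.7017] v=[-3.0708]
Step 24: x=[3.5603] v=[-2.8274]
Step 25: x=[3.4324] v=[-2.5575]
Step 26: x=[3.3192] v=[-2.2636]
Step 27: x=[3.2218] v=[-1.9485]
Step 28: x=[3.1410] v=[-1.6151]
Step 29: x=[3.0777] v=[-1.2665]
Step 30: x=[3.0324] v=[-0.9061]
Step 31: x=[3.0055] v=[-0.5372]
Step 32: x=[2.9973] v=[-0.1632]
Step 33: x=[3.0079] v=[0.2123]
First v>=0 after going negative at step 33, time=1.6500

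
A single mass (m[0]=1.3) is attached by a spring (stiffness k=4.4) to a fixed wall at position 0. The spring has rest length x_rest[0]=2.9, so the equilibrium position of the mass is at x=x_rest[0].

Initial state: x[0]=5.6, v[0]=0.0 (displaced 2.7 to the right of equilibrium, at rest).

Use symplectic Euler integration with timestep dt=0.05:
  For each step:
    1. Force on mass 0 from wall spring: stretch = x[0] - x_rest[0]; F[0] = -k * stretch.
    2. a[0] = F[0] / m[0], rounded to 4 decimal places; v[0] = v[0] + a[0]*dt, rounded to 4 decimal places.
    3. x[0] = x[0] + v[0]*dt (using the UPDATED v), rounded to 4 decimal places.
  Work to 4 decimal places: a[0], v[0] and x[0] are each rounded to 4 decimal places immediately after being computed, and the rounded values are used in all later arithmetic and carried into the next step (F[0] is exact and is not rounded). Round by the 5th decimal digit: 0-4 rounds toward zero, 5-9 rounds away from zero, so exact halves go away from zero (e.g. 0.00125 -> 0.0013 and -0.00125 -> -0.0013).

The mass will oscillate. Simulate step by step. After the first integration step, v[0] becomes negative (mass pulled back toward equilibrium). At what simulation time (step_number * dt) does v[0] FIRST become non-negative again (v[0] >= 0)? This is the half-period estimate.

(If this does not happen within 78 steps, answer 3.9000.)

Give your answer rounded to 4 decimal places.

Step 0: x=[5.6000] v=[0.0000]
Step 1: x=[5.5772] v=[-0.4569]
Step 2: x=[5.5317] v=[-0.9100]
Step 3: x=[5.4639] v=[-1.3554]
Step 4: x=[5.3744] v=[-1.7893]
Step 5: x=[5.2640] v=[-2.2080]
Step 6: x=[5.1336] v=[-2.6081]
Step 7: x=[4.9843] v=[-2.9861]
Step 8: x=[4.8174] v=[-3.3388]
Step 9: x=[4.6342] v=[-3.6633]
Step 10: x=[4.4364] v=[-3.9568]
Step 11: x=[4.2256] v=[-4.2168]
Step 12: x=[4.0035] v=[-4.4411]
Step 13: x=[3.7721] v=[-4.6278]
Step 14: x=[3.5333] v=[-4.7754]
Step 15: x=[3.2892] v=[-4.8826]
Step 16: x=[3.0418] v=[-4.9485]
Step 17: x=[2.7932] v=[-4.9725]
Step 18: x=[2.5455] v=[-4.9544]
Step 19: x=[2.3008] v=[-4.8944]
Step 20: x=[2.0612] v=[-4.7930]
Step 21: x=[1.8286] v=[-4.6511]
Step 22: x=[1.6051] v=[-4.4698]
Step 23: x=[1.3926] v=[-4.2507]
Step 24: x=[1.1928] v=[-3.9956]
Step 25: x=[1.0075] v=[-3.7067]
Step 26: x=[0.8382] v=[-3.3864]
Step 27: x=[0.6863] v=[-3.0375]
Step 28: x=[0.5532] v=[-2.6629]
Step 29: x=[0.4399] v=[-2.2658]
Step 30: x=[0.3474] v=[-1.8495]
Step 31: x=[0.2765] v=[-1.4175]
Step 32: x=[0.2278] v=[-0.9735]
Step 33: x=[0.2017] v=[-0.5213]
Step 34: x=[0.1985] v=[-0.0647]
Step 35: x=[0.2181] v=[0.3925]
First v>=0 after going negative at step 35, time=1.7500

Answer: 1.7500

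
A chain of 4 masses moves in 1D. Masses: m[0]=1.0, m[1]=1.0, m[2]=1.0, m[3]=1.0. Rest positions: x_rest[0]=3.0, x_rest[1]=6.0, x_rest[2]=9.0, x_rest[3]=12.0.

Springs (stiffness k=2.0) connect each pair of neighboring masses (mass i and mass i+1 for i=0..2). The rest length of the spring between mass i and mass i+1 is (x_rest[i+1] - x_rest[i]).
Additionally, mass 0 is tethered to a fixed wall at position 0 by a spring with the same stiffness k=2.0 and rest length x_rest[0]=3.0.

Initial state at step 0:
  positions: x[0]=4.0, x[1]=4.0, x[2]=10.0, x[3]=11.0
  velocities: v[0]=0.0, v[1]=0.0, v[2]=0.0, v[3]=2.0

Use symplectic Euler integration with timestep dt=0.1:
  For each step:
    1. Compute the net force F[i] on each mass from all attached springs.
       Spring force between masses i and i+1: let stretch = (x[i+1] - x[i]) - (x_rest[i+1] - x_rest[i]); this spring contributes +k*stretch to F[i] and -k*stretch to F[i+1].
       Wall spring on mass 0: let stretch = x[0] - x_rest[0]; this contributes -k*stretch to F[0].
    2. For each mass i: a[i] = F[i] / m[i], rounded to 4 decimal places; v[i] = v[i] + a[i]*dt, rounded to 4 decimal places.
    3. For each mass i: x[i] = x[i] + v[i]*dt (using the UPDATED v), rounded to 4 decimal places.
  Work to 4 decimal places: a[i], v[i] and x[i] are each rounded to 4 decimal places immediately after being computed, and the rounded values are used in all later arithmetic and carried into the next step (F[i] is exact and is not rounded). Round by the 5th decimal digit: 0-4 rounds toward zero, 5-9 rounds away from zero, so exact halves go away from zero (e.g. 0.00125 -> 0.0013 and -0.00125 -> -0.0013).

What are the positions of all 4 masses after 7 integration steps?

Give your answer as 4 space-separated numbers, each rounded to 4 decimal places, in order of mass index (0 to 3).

Answer: 2.3879 6.4284 8.2010 13.0022

Derivation:
Step 0: x=[4.0000 4.0000 10.0000 11.0000] v=[0.0000 0.0000 0.0000 2.0000]
Step 1: x=[3.9200 4.1200 9.9000 11.2400] v=[-0.8000 1.2000 -1.0000 2.4000]
Step 2: x=[3.7656 4.3516 9.7112 11.5132] v=[-1.5440 2.3160 -1.8880 2.7320]
Step 3: x=[3.5476 4.6787 9.4513 11.8104] v=[-2.1799 3.2707 -2.5995 2.9716]
Step 4: x=[3.2813 5.0786 9.1431 12.1204] v=[-2.6632 3.9990 -3.0822 3.0998]
Step 5: x=[2.9853 5.5238 8.8131 12.4308] v=[-2.9600 4.4524 -3.2996 3.1043]
Step 6: x=[2.6804 5.9841 8.4897 12.7289] v=[-3.0494 4.6026 -3.2339 2.9808]
Step 7: x=[2.3879 6.4284 8.2010 13.0022] v=[-2.9247 4.4430 -2.8872 2.7330]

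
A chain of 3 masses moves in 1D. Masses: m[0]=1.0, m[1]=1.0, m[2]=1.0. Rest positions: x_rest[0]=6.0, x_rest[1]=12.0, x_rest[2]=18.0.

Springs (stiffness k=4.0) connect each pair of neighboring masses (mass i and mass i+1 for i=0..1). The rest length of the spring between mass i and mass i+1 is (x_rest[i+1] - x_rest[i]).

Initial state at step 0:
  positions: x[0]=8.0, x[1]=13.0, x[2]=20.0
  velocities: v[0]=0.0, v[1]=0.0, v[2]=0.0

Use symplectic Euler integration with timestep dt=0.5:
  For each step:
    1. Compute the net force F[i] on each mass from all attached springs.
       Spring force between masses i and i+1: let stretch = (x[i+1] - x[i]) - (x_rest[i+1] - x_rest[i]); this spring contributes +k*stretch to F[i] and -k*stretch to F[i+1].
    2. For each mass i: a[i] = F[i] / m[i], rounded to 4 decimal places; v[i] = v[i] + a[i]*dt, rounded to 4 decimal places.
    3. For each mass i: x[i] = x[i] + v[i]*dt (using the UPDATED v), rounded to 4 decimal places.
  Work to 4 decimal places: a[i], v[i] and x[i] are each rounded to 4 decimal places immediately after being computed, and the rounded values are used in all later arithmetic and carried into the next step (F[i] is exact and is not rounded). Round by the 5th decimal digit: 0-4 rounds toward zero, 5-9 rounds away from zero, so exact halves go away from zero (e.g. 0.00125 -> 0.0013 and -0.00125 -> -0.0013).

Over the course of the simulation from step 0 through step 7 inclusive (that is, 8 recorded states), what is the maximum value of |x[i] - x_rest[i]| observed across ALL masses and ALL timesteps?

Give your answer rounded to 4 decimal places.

Step 0: x=[8.0000 13.0000 20.0000] v=[0.0000 0.0000 0.0000]
Step 1: x=[7.0000 15.0000 19.0000] v=[-2.0000 4.0000 -2.0000]
Step 2: x=[8.0000 13.0000 20.0000] v=[2.0000 -4.0000 2.0000]
Step 3: x=[8.0000 13.0000 20.0000] v=[0.0000 0.0000 0.0000]
Step 4: x=[7.0000 15.0000 19.0000] v=[-2.0000 4.0000 -2.0000]
Step 5: x=[8.0000 13.0000 20.0000] v=[2.0000 -4.0000 2.0000]
Step 6: x=[8.0000 13.0000 20.0000] v=[0.0000 0.0000 0.0000]
Step 7: x=[7.0000 15.0000 19.0000] v=[-2.0000 4.0000 -2.0000]
Max displacement = 3.0000

Answer: 3.0000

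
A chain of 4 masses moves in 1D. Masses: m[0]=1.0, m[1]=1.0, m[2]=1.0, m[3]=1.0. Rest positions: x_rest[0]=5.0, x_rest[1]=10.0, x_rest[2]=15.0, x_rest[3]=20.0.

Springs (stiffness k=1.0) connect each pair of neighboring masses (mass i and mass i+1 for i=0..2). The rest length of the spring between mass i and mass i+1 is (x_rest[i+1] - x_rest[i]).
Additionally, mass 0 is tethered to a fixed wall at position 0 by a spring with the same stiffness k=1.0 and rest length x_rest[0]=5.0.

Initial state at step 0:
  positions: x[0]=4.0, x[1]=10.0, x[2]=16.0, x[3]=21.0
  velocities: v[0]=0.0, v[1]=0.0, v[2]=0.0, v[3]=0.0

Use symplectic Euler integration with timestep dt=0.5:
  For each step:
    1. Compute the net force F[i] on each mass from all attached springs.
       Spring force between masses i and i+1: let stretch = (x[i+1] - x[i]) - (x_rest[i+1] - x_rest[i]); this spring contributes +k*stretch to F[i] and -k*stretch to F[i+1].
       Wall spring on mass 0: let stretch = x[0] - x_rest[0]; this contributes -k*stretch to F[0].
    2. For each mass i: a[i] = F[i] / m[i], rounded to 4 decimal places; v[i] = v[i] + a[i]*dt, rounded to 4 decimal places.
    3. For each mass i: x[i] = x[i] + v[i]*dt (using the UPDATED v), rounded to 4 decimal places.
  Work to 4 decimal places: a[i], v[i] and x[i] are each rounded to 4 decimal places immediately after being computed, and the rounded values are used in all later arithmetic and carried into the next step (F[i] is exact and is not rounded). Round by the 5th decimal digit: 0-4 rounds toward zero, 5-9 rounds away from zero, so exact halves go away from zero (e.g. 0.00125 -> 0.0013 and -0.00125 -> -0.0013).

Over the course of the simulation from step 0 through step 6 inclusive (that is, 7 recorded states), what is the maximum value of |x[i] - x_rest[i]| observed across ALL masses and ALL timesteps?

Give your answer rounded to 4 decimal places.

Step 0: x=[4.0000 10.0000 16.0000 21.0000] v=[0.0000 0.0000 0.0000 0.0000]
Step 1: x=[4.5000 10.0000 15.7500 21.0000] v=[1.0000 0.0000 -0.5000 0.0000]
Step 2: x=[5.2500 10.0625 15.3750 20.9375] v=[1.5000 0.1250 -0.7500 -0.1250]
Step 3: x=[5.8907 10.2500 15.0625 20.7344] v=[1.2813 0.3750 -0.6250 -0.4063]
Step 4: x=[6.1485 10.5508 14.9649 20.3633] v=[0.5156 0.6016 -0.1953 -0.7423]
Step 5: x=[5.9698 10.8546 15.1134 19.8926] v=[-0.3575 0.6075 0.2969 -0.9415]
Step 6: x=[5.5198 11.0019 15.3920 19.4771] v=[-0.9000 0.2945 0.5571 -0.8311]
Max displacement = 1.1485

Answer: 1.1485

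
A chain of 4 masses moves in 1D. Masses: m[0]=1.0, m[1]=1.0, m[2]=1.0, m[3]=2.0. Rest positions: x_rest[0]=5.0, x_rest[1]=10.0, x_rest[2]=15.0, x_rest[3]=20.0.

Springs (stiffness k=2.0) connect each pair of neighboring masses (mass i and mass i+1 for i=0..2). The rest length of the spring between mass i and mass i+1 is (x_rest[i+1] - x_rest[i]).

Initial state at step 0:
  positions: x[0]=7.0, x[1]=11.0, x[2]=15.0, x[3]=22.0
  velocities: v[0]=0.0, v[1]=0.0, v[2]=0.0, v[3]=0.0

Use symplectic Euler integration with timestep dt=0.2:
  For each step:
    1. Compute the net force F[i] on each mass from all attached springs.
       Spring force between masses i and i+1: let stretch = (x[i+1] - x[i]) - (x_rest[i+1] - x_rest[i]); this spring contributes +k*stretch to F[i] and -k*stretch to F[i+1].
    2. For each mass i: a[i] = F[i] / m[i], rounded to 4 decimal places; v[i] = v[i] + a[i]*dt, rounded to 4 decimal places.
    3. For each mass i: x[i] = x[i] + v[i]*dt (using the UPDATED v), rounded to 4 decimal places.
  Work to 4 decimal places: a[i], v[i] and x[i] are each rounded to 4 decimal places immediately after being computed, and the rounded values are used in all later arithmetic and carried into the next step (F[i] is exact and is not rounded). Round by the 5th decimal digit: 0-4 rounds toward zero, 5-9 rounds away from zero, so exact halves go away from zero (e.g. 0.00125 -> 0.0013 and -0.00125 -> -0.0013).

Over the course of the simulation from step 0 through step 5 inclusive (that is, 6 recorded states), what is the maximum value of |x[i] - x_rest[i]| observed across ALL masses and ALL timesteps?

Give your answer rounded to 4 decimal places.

Answer: 2.2719

Derivation:
Step 0: x=[7.0000 11.0000 15.0000 22.0000] v=[0.0000 0.0000 0.0000 0.0000]
Step 1: x=[6.9200 11.0000 15.2400 21.9200] v=[-0.4000 0.0000 1.2000 -0.4000]
Step 2: x=[6.7664 11.0128 15.6752 21.7728] v=[-0.7680 0.0640 2.1760 -0.7360]
Step 3: x=[6.5525 11.0589 16.2252 21.5817] v=[-1.0694 0.2304 2.7501 -0.9555]
Step 4: x=[6.2991 11.1578 16.7904 21.3763] v=[-1.2668 0.4944 2.8262 -1.0268]
Step 5: x=[6.0344 11.3186 17.2719 21.1875] v=[-1.3233 0.8040 2.4075 -0.9440]
Max displacement = 2.2719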